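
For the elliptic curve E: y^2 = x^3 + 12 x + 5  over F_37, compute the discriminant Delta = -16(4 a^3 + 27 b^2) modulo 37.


4 a^3 + 27 b^2 = 4*12^3 + 27*5^2 = 6912 + 675 = 7587
Delta = -16 * (7587) = -121392
Delta mod 37 = 5

Delta = 5 (mod 37)


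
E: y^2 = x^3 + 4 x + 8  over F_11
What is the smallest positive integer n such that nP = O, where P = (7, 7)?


Compute successive multiples of P until we hit O:
  1P = (7, 7)
  2P = (9, 6)
  3P = (9, 5)
  4P = (7, 4)
  5P = O

ord(P) = 5


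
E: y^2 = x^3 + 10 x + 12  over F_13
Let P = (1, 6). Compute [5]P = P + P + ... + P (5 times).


k = 5 = 101_2 (binary, LSB first: 101)
Double-and-add from P = (1, 6):
  bit 0 = 1: acc = O + (1, 6) = (1, 6)
  bit 1 = 0: acc unchanged = (1, 6)
  bit 2 = 1: acc = (1, 6) + (7, 3) = (2, 1)

5P = (2, 1)


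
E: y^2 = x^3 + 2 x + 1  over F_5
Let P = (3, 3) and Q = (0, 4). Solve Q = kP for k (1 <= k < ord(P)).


Enumerate multiples of P until we hit Q = (0, 4):
  1P = (3, 3)
  2P = (0, 4)
Match found at i = 2.

k = 2


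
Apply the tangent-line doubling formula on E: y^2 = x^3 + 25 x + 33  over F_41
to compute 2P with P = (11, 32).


Doubling: s = (3 x1^2 + a) / (2 y1)
s = (3*11^2 + 25) / (2*32) mod 41 = 24
x3 = s^2 - 2 x1 mod 41 = 24^2 - 2*11 = 21
y3 = s (x1 - x3) - y1 mod 41 = 24 * (11 - 21) - 32 = 15

2P = (21, 15)


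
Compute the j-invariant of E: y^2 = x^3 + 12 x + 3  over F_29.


Delta = -16(4 a^3 + 27 b^2) mod 29 = 12
-1728 * (4 a)^3 = -1728 * (4*12)^3 mod 29 = 6
j = 6 * 12^(-1) mod 29 = 15

j = 15 (mod 29)


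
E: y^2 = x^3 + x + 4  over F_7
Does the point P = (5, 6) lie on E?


Check whether y^2 = x^3 + 1 x + 4 (mod 7) for (x, y) = (5, 6).
LHS: y^2 = 6^2 mod 7 = 1
RHS: x^3 + 1 x + 4 = 5^3 + 1*5 + 4 mod 7 = 1
LHS = RHS

Yes, on the curve


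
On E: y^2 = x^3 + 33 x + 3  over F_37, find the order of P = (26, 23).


Compute successive multiples of P until we hit O:
  1P = (26, 23)
  2P = (34, 32)
  3P = (17, 1)
  4P = (5, 16)
  5P = (2, 22)
  6P = (2, 15)
  7P = (5, 21)
  8P = (17, 36)
  ... (continuing to 11P)
  11P = O

ord(P) = 11


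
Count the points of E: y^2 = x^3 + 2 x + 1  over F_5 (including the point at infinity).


For each x in F_5, count y with y^2 = x^3 + 2 x + 1 mod 5:
  x = 0: RHS = 1, y in [1, 4]  -> 2 point(s)
  x = 1: RHS = 4, y in [2, 3]  -> 2 point(s)
  x = 3: RHS = 4, y in [2, 3]  -> 2 point(s)
Affine points: 6. Add the point at infinity: total = 7.

#E(F_5) = 7


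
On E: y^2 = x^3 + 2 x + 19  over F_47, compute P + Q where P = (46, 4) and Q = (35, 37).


P != Q, so use the chord formula.
s = (y2 - y1) / (x2 - x1) = (33) / (36) mod 47 = 44
x3 = s^2 - x1 - x2 mod 47 = 44^2 - 46 - 35 = 22
y3 = s (x1 - x3) - y1 mod 47 = 44 * (46 - 22) - 4 = 18

P + Q = (22, 18)


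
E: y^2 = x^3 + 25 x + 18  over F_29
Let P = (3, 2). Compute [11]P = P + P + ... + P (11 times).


k = 11 = 1011_2 (binary, LSB first: 1101)
Double-and-add from P = (3, 2):
  bit 0 = 1: acc = O + (3, 2) = (3, 2)
  bit 1 = 1: acc = (3, 2) + (18, 6) = (14, 26)
  bit 2 = 0: acc unchanged = (14, 26)
  bit 3 = 1: acc = (14, 26) + (17, 22) = (3, 27)

11P = (3, 27)


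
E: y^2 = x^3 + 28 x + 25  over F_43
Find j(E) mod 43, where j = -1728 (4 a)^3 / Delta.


Delta = -16(4 a^3 + 27 b^2) mod 43 = 8
-1728 * (4 a)^3 = -1728 * (4*28)^3 mod 43 = 2
j = 2 * 8^(-1) mod 43 = 11

j = 11 (mod 43)


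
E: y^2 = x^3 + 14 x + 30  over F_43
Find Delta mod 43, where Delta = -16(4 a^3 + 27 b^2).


4 a^3 + 27 b^2 = 4*14^3 + 27*30^2 = 10976 + 24300 = 35276
Delta = -16 * (35276) = -564416
Delta mod 43 = 2

Delta = 2 (mod 43)


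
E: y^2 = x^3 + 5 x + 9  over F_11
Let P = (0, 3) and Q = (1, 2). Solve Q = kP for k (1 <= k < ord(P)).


Enumerate multiples of P until we hit Q = (1, 2):
  1P = (0, 3)
  2P = (1, 9)
  3P = (2, 7)
  4P = (2, 4)
  5P = (1, 2)
Match found at i = 5.

k = 5


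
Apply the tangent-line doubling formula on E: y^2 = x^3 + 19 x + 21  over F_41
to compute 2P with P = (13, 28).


Doubling: s = (3 x1^2 + a) / (2 y1)
s = (3*13^2 + 19) / (2*28) mod 41 = 5
x3 = s^2 - 2 x1 mod 41 = 5^2 - 2*13 = 40
y3 = s (x1 - x3) - y1 mod 41 = 5 * (13 - 40) - 28 = 1

2P = (40, 1)


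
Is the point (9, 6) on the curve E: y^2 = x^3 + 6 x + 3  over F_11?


Check whether y^2 = x^3 + 6 x + 3 (mod 11) for (x, y) = (9, 6).
LHS: y^2 = 6^2 mod 11 = 3
RHS: x^3 + 6 x + 3 = 9^3 + 6*9 + 3 mod 11 = 5
LHS != RHS

No, not on the curve


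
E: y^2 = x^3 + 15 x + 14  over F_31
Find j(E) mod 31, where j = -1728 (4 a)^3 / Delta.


Delta = -16(4 a^3 + 27 b^2) mod 31 = 28
-1728 * (4 a)^3 = -1728 * (4*15)^3 mod 31 = 29
j = 29 * 28^(-1) mod 31 = 11

j = 11 (mod 31)


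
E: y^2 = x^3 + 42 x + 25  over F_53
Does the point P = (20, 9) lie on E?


Check whether y^2 = x^3 + 42 x + 25 (mod 53) for (x, y) = (20, 9).
LHS: y^2 = 9^2 mod 53 = 28
RHS: x^3 + 42 x + 25 = 20^3 + 42*20 + 25 mod 53 = 14
LHS != RHS

No, not on the curve


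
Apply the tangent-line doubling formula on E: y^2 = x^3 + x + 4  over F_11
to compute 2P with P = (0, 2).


Doubling: s = (3 x1^2 + a) / (2 y1)
s = (3*0^2 + 1) / (2*2) mod 11 = 3
x3 = s^2 - 2 x1 mod 11 = 3^2 - 2*0 = 9
y3 = s (x1 - x3) - y1 mod 11 = 3 * (0 - 9) - 2 = 4

2P = (9, 4)


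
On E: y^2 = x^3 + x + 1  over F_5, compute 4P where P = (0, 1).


k = 4 = 100_2 (binary, LSB first: 001)
Double-and-add from P = (0, 1):
  bit 0 = 0: acc unchanged = O
  bit 1 = 0: acc unchanged = O
  bit 2 = 1: acc = O + (3, 4) = (3, 4)

4P = (3, 4)


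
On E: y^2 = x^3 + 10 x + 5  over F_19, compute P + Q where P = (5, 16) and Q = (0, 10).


P != Q, so use the chord formula.
s = (y2 - y1) / (x2 - x1) = (13) / (14) mod 19 = 5
x3 = s^2 - x1 - x2 mod 19 = 5^2 - 5 - 0 = 1
y3 = s (x1 - x3) - y1 mod 19 = 5 * (5 - 1) - 16 = 4

P + Q = (1, 4)


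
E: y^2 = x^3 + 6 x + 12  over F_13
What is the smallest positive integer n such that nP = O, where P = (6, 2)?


Compute successive multiples of P until we hit O:
  1P = (6, 2)
  2P = (4, 3)
  3P = (0, 8)
  4P = (8, 0)
  5P = (0, 5)
  6P = (4, 10)
  7P = (6, 11)
  8P = O

ord(P) = 8


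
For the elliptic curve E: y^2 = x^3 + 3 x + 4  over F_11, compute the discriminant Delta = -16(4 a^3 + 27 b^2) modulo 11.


4 a^3 + 27 b^2 = 4*3^3 + 27*4^2 = 108 + 432 = 540
Delta = -16 * (540) = -8640
Delta mod 11 = 6

Delta = 6 (mod 11)


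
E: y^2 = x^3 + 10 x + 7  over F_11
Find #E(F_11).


For each x in F_11, count y with y^2 = x^3 + 10 x + 7 mod 11:
  x = 3: RHS = 9, y in [3, 8]  -> 2 point(s)
  x = 4: RHS = 1, y in [1, 10]  -> 2 point(s)
  x = 8: RHS = 5, y in [4, 7]  -> 2 point(s)
  x = 9: RHS = 1, y in [1, 10]  -> 2 point(s)
Affine points: 8. Add the point at infinity: total = 9.

#E(F_11) = 9


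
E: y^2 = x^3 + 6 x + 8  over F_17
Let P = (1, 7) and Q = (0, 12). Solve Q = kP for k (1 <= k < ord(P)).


Enumerate multiples of P until we hit Q = (0, 12):
  1P = (1, 7)
  2P = (7, 11)
  3P = (0, 5)
  4P = (3, 6)
  5P = (9, 14)
  6P = (16, 16)
  7P = (16, 1)
  8P = (9, 3)
  9P = (3, 11)
  10P = (0, 12)
Match found at i = 10.

k = 10


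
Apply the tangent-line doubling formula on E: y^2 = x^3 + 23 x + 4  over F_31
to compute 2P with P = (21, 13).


Doubling: s = (3 x1^2 + a) / (2 y1)
s = (3*21^2 + 23) / (2*13) mod 31 = 16
x3 = s^2 - 2 x1 mod 31 = 16^2 - 2*21 = 28
y3 = s (x1 - x3) - y1 mod 31 = 16 * (21 - 28) - 13 = 30

2P = (28, 30)


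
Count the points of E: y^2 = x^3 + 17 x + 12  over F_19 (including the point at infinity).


For each x in F_19, count y with y^2 = x^3 + 17 x + 12 mod 19:
  x = 1: RHS = 11, y in [7, 12]  -> 2 point(s)
  x = 2: RHS = 16, y in [4, 15]  -> 2 point(s)
  x = 4: RHS = 11, y in [7, 12]  -> 2 point(s)
  x = 6: RHS = 7, y in [8, 11]  -> 2 point(s)
  x = 9: RHS = 1, y in [1, 18]  -> 2 point(s)
  x = 10: RHS = 4, y in [2, 17]  -> 2 point(s)
  x = 12: RHS = 6, y in [5, 14]  -> 2 point(s)
  x = 13: RHS = 17, y in [6, 13]  -> 2 point(s)
  x = 14: RHS = 11, y in [7, 12]  -> 2 point(s)
Affine points: 18. Add the point at infinity: total = 19.

#E(F_19) = 19


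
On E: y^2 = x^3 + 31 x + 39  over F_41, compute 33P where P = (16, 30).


k = 33 = 100001_2 (binary, LSB first: 100001)
Double-and-add from P = (16, 30):
  bit 0 = 1: acc = O + (16, 30) = (16, 30)
  bit 1 = 0: acc unchanged = (16, 30)
  bit 2 = 0: acc unchanged = (16, 30)
  bit 3 = 0: acc unchanged = (16, 30)
  bit 4 = 0: acc unchanged = (16, 30)
  bit 5 = 1: acc = (16, 30) + (23, 39) = (7, 5)

33P = (7, 5)


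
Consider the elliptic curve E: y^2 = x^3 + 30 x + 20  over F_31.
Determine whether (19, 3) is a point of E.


Check whether y^2 = x^3 + 30 x + 20 (mod 31) for (x, y) = (19, 3).
LHS: y^2 = 3^2 mod 31 = 9
RHS: x^3 + 30 x + 20 = 19^3 + 30*19 + 20 mod 31 = 9
LHS = RHS

Yes, on the curve


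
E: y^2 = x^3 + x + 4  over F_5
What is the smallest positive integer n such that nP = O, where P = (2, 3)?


Compute successive multiples of P until we hit O:
  1P = (2, 3)
  2P = (0, 3)
  3P = (3, 2)
  4P = (1, 1)
  5P = (1, 4)
  6P = (3, 3)
  7P = (0, 2)
  8P = (2, 2)
  ... (continuing to 9P)
  9P = O

ord(P) = 9


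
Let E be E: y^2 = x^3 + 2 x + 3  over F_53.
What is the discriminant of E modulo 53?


4 a^3 + 27 b^2 = 4*2^3 + 27*3^2 = 32 + 243 = 275
Delta = -16 * (275) = -4400
Delta mod 53 = 52

Delta = 52 (mod 53)


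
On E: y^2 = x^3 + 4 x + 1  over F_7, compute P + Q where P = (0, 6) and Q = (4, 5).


P != Q, so use the chord formula.
s = (y2 - y1) / (x2 - x1) = (6) / (4) mod 7 = 5
x3 = s^2 - x1 - x2 mod 7 = 5^2 - 0 - 4 = 0
y3 = s (x1 - x3) - y1 mod 7 = 5 * (0 - 0) - 6 = 1

P + Q = (0, 1)


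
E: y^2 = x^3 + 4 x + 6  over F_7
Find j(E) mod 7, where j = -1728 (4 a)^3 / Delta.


Delta = -16(4 a^3 + 27 b^2) mod 7 = 1
-1728 * (4 a)^3 = -1728 * (4*4)^3 mod 7 = 1
j = 1 * 1^(-1) mod 7 = 1

j = 1 (mod 7)


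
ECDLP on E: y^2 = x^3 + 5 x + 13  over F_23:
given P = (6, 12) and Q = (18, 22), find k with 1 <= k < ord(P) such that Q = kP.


Enumerate multiples of P until we hit Q = (18, 22):
  1P = (6, 12)
  2P = (15, 6)
  3P = (5, 18)
  4P = (2, 10)
  5P = (21, 15)
  6P = (8, 6)
  7P = (18, 1)
  8P = (0, 17)
  9P = (3, 20)
  10P = (16, 7)
  11P = (7, 0)
  12P = (16, 16)
  13P = (3, 3)
  14P = (0, 6)
  15P = (18, 22)
Match found at i = 15.

k = 15


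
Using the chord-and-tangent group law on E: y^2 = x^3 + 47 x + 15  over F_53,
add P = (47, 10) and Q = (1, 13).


P != Q, so use the chord formula.
s = (y2 - y1) / (x2 - x1) = (3) / (7) mod 53 = 8
x3 = s^2 - x1 - x2 mod 53 = 8^2 - 47 - 1 = 16
y3 = s (x1 - x3) - y1 mod 53 = 8 * (47 - 16) - 10 = 26

P + Q = (16, 26)


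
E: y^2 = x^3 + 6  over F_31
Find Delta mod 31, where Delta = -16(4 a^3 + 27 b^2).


4 a^3 + 27 b^2 = 4*0^3 + 27*6^2 = 0 + 972 = 972
Delta = -16 * (972) = -15552
Delta mod 31 = 10

Delta = 10 (mod 31)


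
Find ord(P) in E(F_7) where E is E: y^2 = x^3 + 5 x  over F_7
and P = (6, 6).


Compute successive multiples of P until we hit O:
  1P = (6, 6)
  2P = (4, 0)
  3P = (6, 1)
  4P = O

ord(P) = 4


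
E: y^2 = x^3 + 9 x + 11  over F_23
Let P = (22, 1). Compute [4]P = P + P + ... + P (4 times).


k = 4 = 100_2 (binary, LSB first: 001)
Double-and-add from P = (22, 1):
  bit 0 = 0: acc unchanged = O
  bit 1 = 0: acc unchanged = O
  bit 2 = 1: acc = O + (9, 4) = (9, 4)

4P = (9, 4)


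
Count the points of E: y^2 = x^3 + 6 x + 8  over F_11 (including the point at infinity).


For each x in F_11, count y with y^2 = x^3 + 6 x + 8 mod 11:
  x = 1: RHS = 4, y in [2, 9]  -> 2 point(s)
  x = 3: RHS = 9, y in [3, 8]  -> 2 point(s)
  x = 5: RHS = 9, y in [3, 8]  -> 2 point(s)
  x = 10: RHS = 1, y in [1, 10]  -> 2 point(s)
Affine points: 8. Add the point at infinity: total = 9.

#E(F_11) = 9


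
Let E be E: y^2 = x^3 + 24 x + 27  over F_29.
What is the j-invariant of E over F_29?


Delta = -16(4 a^3 + 27 b^2) mod 29 = 8
-1728 * (4 a)^3 = -1728 * (4*24)^3 mod 29 = 19
j = 19 * 8^(-1) mod 29 = 6

j = 6 (mod 29)


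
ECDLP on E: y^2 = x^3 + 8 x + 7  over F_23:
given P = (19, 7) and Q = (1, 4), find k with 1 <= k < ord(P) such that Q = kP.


Enumerate multiples of P until we hit Q = (1, 4):
  1P = (19, 7)
  2P = (1, 19)
  3P = (6, 15)
  4P = (6, 8)
  5P = (1, 4)
Match found at i = 5.

k = 5


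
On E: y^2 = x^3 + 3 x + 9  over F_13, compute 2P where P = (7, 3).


Doubling: s = (3 x1^2 + a) / (2 y1)
s = (3*7^2 + 3) / (2*3) mod 13 = 12
x3 = s^2 - 2 x1 mod 13 = 12^2 - 2*7 = 0
y3 = s (x1 - x3) - y1 mod 13 = 12 * (7 - 0) - 3 = 3

2P = (0, 3)


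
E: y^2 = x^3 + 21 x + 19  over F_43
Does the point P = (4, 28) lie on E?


Check whether y^2 = x^3 + 21 x + 19 (mod 43) for (x, y) = (4, 28).
LHS: y^2 = 28^2 mod 43 = 10
RHS: x^3 + 21 x + 19 = 4^3 + 21*4 + 19 mod 43 = 38
LHS != RHS

No, not on the curve


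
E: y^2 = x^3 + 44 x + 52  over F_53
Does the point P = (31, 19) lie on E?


Check whether y^2 = x^3 + 44 x + 52 (mod 53) for (x, y) = (31, 19).
LHS: y^2 = 19^2 mod 53 = 43
RHS: x^3 + 44 x + 52 = 31^3 + 44*31 + 52 mod 53 = 43
LHS = RHS

Yes, on the curve


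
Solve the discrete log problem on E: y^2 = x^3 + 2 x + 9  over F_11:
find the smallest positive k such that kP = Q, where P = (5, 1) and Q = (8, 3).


Enumerate multiples of P until we hit Q = (8, 3):
  1P = (5, 1)
  2P = (1, 10)
  3P = (8, 3)
Match found at i = 3.

k = 3


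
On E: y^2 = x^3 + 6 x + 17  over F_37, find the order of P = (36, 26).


Compute successive multiples of P until we hit O:
  1P = (36, 26)
  2P = (29, 30)
  3P = (35, 21)
  4P = (28, 14)
  5P = (3, 5)
  6P = (14, 25)
  7P = (12, 2)
  8P = (27, 20)
  ... (continuing to 24P)
  24P = O

ord(P) = 24


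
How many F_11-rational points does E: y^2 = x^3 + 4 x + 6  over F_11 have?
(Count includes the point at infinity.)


For each x in F_11, count y with y^2 = x^3 + 4 x + 6 mod 11:
  x = 1: RHS = 0, y in [0]  -> 1 point(s)
  x = 2: RHS = 0, y in [0]  -> 1 point(s)
  x = 3: RHS = 1, y in [1, 10]  -> 2 point(s)
  x = 4: RHS = 9, y in [3, 8]  -> 2 point(s)
  x = 6: RHS = 4, y in [2, 9]  -> 2 point(s)
  x = 7: RHS = 3, y in [5, 6]  -> 2 point(s)
  x = 8: RHS = 0, y in [0]  -> 1 point(s)
  x = 9: RHS = 1, y in [1, 10]  -> 2 point(s)
  x = 10: RHS = 1, y in [1, 10]  -> 2 point(s)
Affine points: 15. Add the point at infinity: total = 16.

#E(F_11) = 16


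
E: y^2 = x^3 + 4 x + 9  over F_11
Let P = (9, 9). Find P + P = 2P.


Doubling: s = (3 x1^2 + a) / (2 y1)
s = (3*9^2 + 4) / (2*9) mod 11 = 7
x3 = s^2 - 2 x1 mod 11 = 7^2 - 2*9 = 9
y3 = s (x1 - x3) - y1 mod 11 = 7 * (9 - 9) - 9 = 2

2P = (9, 2)


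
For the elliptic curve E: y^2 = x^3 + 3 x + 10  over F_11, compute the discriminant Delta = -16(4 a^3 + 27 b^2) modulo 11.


4 a^3 + 27 b^2 = 4*3^3 + 27*10^2 = 108 + 2700 = 2808
Delta = -16 * (2808) = -44928
Delta mod 11 = 7

Delta = 7 (mod 11)


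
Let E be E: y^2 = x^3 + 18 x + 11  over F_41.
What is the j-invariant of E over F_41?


Delta = -16(4 a^3 + 27 b^2) mod 41 = 19
-1728 * (4 a)^3 = -1728 * (4*18)^3 mod 41 = 14
j = 14 * 19^(-1) mod 41 = 18

j = 18 (mod 41)


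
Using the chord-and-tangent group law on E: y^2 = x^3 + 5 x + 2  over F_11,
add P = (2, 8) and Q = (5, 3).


P != Q, so use the chord formula.
s = (y2 - y1) / (x2 - x1) = (6) / (3) mod 11 = 2
x3 = s^2 - x1 - x2 mod 11 = 2^2 - 2 - 5 = 8
y3 = s (x1 - x3) - y1 mod 11 = 2 * (2 - 8) - 8 = 2

P + Q = (8, 2)


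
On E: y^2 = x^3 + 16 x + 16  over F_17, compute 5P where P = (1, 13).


k = 5 = 101_2 (binary, LSB first: 101)
Double-and-add from P = (1, 13):
  bit 0 = 1: acc = O + (1, 13) = (1, 13)
  bit 1 = 0: acc unchanged = (1, 13)
  bit 2 = 1: acc = (1, 13) + (4, 12) = (14, 14)

5P = (14, 14)


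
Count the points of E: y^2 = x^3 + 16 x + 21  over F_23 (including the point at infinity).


For each x in F_23, count y with y^2 = x^3 + 16 x + 21 mod 23:
  x = 3: RHS = 4, y in [2, 21]  -> 2 point(s)
  x = 7: RHS = 16, y in [4, 19]  -> 2 point(s)
  x = 10: RHS = 8, y in [10, 13]  -> 2 point(s)
  x = 12: RHS = 9, y in [3, 20]  -> 2 point(s)
  x = 15: RHS = 2, y in [5, 18]  -> 2 point(s)
  x = 16: RHS = 3, y in [7, 16]  -> 2 point(s)
  x = 17: RHS = 8, y in [10, 13]  -> 2 point(s)
  x = 18: RHS = 0, y in [0]  -> 1 point(s)
  x = 19: RHS = 8, y in [10, 13]  -> 2 point(s)
  x = 21: RHS = 4, y in [2, 21]  -> 2 point(s)
  x = 22: RHS = 4, y in [2, 21]  -> 2 point(s)
Affine points: 21. Add the point at infinity: total = 22.

#E(F_23) = 22


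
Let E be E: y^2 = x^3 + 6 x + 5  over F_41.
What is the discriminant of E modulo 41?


4 a^3 + 27 b^2 = 4*6^3 + 27*5^2 = 864 + 675 = 1539
Delta = -16 * (1539) = -24624
Delta mod 41 = 17

Delta = 17 (mod 41)


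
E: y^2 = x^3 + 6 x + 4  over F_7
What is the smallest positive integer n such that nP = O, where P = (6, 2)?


Compute successive multiples of P until we hit O:
  1P = (6, 2)
  2P = (4, 6)
  3P = (1, 2)
  4P = (0, 5)
  5P = (3, 0)
  6P = (0, 2)
  7P = (1, 5)
  8P = (4, 1)
  ... (continuing to 10P)
  10P = O

ord(P) = 10


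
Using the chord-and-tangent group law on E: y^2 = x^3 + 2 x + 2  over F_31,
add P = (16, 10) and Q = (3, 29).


P != Q, so use the chord formula.
s = (y2 - y1) / (x2 - x1) = (19) / (18) mod 31 = 20
x3 = s^2 - x1 - x2 mod 31 = 20^2 - 16 - 3 = 9
y3 = s (x1 - x3) - y1 mod 31 = 20 * (16 - 9) - 10 = 6

P + Q = (9, 6)


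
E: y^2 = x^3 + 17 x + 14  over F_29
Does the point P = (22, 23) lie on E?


Check whether y^2 = x^3 + 17 x + 14 (mod 29) for (x, y) = (22, 23).
LHS: y^2 = 23^2 mod 29 = 7
RHS: x^3 + 17 x + 14 = 22^3 + 17*22 + 14 mod 29 = 16
LHS != RHS

No, not on the curve


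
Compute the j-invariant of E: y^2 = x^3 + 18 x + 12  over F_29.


Delta = -16(4 a^3 + 27 b^2) mod 29 = 8
-1728 * (4 a)^3 = -1728 * (4*18)^3 mod 29 = 13
j = 13 * 8^(-1) mod 29 = 27

j = 27 (mod 29)


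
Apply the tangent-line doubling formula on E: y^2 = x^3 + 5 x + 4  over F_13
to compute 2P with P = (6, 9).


Doubling: s = (3 x1^2 + a) / (2 y1)
s = (3*6^2 + 5) / (2*9) mod 13 = 7
x3 = s^2 - 2 x1 mod 13 = 7^2 - 2*6 = 11
y3 = s (x1 - x3) - y1 mod 13 = 7 * (6 - 11) - 9 = 8

2P = (11, 8)


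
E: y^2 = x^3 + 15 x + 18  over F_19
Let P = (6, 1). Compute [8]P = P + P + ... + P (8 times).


k = 8 = 1000_2 (binary, LSB first: 0001)
Double-and-add from P = (6, 1):
  bit 0 = 0: acc unchanged = O
  bit 1 = 0: acc unchanged = O
  bit 2 = 0: acc unchanged = O
  bit 3 = 1: acc = O + (5, 3) = (5, 3)

8P = (5, 3)


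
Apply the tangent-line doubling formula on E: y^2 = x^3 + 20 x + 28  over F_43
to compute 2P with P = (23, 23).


Doubling: s = (3 x1^2 + a) / (2 y1)
s = (3*23^2 + 20) / (2*23) mod 43 = 34
x3 = s^2 - 2 x1 mod 43 = 34^2 - 2*23 = 35
y3 = s (x1 - x3) - y1 mod 43 = 34 * (23 - 35) - 23 = 42

2P = (35, 42)


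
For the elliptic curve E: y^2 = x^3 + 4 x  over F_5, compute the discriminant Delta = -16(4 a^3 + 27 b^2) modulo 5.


4 a^3 + 27 b^2 = 4*4^3 + 27*0^2 = 256 + 0 = 256
Delta = -16 * (256) = -4096
Delta mod 5 = 4

Delta = 4 (mod 5)


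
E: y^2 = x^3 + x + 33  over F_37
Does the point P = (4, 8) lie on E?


Check whether y^2 = x^3 + 1 x + 33 (mod 37) for (x, y) = (4, 8).
LHS: y^2 = 8^2 mod 37 = 27
RHS: x^3 + 1 x + 33 = 4^3 + 1*4 + 33 mod 37 = 27
LHS = RHS

Yes, on the curve


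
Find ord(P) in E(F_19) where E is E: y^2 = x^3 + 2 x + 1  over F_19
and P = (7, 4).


Compute successive multiples of P until we hit O:
  1P = (7, 4)
  2P = (9, 11)
  3P = (1, 17)
  4P = (12, 10)
  5P = (6, 1)
  6P = (15, 10)
  7P = (13, 1)
  8P = (4, 4)
  ... (continuing to 27P)
  27P = O

ord(P) = 27


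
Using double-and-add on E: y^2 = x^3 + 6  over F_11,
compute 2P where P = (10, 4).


k = 2 = 10_2 (binary, LSB first: 01)
Double-and-add from P = (10, 4):
  bit 0 = 0: acc unchanged = O
  bit 1 = 1: acc = O + (3, 0) = (3, 0)

2P = (3, 0)


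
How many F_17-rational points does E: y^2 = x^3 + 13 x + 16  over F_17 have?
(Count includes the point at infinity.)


For each x in F_17, count y with y^2 = x^3 + 13 x + 16 mod 17:
  x = 0: RHS = 16, y in [4, 13]  -> 2 point(s)
  x = 1: RHS = 13, y in [8, 9]  -> 2 point(s)
  x = 2: RHS = 16, y in [4, 13]  -> 2 point(s)
  x = 4: RHS = 13, y in [8, 9]  -> 2 point(s)
  x = 5: RHS = 2, y in [6, 11]  -> 2 point(s)
  x = 6: RHS = 4, y in [2, 15]  -> 2 point(s)
  x = 7: RHS = 8, y in [5, 12]  -> 2 point(s)
  x = 12: RHS = 13, y in [8, 9]  -> 2 point(s)
  x = 13: RHS = 2, y in [6, 11]  -> 2 point(s)
  x = 14: RHS = 1, y in [1, 16]  -> 2 point(s)
  x = 15: RHS = 16, y in [4, 13]  -> 2 point(s)
  x = 16: RHS = 2, y in [6, 11]  -> 2 point(s)
Affine points: 24. Add the point at infinity: total = 25.

#E(F_17) = 25


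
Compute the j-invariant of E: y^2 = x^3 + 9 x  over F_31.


Delta = -16(4 a^3 + 27 b^2) mod 31 = 30
-1728 * (4 a)^3 = -1728 * (4*9)^3 mod 31 = 8
j = 8 * 30^(-1) mod 31 = 23

j = 23 (mod 31)


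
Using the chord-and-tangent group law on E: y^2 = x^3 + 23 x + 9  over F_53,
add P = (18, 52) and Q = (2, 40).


P != Q, so use the chord formula.
s = (y2 - y1) / (x2 - x1) = (41) / (37) mod 53 = 14
x3 = s^2 - x1 - x2 mod 53 = 14^2 - 18 - 2 = 17
y3 = s (x1 - x3) - y1 mod 53 = 14 * (18 - 17) - 52 = 15

P + Q = (17, 15)


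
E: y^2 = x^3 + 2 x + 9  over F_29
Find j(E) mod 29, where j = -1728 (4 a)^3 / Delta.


Delta = -16(4 a^3 + 27 b^2) mod 29 = 21
-1728 * (4 a)^3 = -1728 * (4*2)^3 mod 29 = 25
j = 25 * 21^(-1) mod 29 = 15

j = 15 (mod 29)


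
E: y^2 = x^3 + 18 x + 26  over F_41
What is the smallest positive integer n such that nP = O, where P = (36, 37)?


Compute successive multiples of P until we hit O:
  1P = (36, 37)
  2P = (1, 2)
  3P = (5, 35)
  4P = (23, 26)
  5P = (39, 33)
  6P = (27, 33)
  7P = (3, 5)
  8P = (18, 14)
  ... (continuing to 30P)
  30P = O

ord(P) = 30


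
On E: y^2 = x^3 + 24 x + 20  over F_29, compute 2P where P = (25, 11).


Doubling: s = (3 x1^2 + a) / (2 y1)
s = (3*25^2 + 24) / (2*11) mod 29 = 27
x3 = s^2 - 2 x1 mod 29 = 27^2 - 2*25 = 12
y3 = s (x1 - x3) - y1 mod 29 = 27 * (25 - 12) - 11 = 21

2P = (12, 21)


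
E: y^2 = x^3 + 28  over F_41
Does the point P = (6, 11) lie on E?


Check whether y^2 = x^3 + 0 x + 28 (mod 41) for (x, y) = (6, 11).
LHS: y^2 = 11^2 mod 41 = 39
RHS: x^3 + 0 x + 28 = 6^3 + 0*6 + 28 mod 41 = 39
LHS = RHS

Yes, on the curve


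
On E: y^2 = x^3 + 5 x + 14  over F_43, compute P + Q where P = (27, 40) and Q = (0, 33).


P != Q, so use the chord formula.
s = (y2 - y1) / (x2 - x1) = (36) / (16) mod 43 = 13
x3 = s^2 - x1 - x2 mod 43 = 13^2 - 27 - 0 = 13
y3 = s (x1 - x3) - y1 mod 43 = 13 * (27 - 13) - 40 = 13

P + Q = (13, 13)


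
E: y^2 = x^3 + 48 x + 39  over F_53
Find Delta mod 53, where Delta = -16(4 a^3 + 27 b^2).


4 a^3 + 27 b^2 = 4*48^3 + 27*39^2 = 442368 + 41067 = 483435
Delta = -16 * (483435) = -7734960
Delta mod 53 = 19

Delta = 19 (mod 53)


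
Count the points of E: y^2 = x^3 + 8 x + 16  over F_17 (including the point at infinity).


For each x in F_17, count y with y^2 = x^3 + 8 x + 16 mod 17:
  x = 0: RHS = 16, y in [4, 13]  -> 2 point(s)
  x = 1: RHS = 8, y in [5, 12]  -> 2 point(s)
  x = 3: RHS = 16, y in [4, 13]  -> 2 point(s)
  x = 6: RHS = 8, y in [5, 12]  -> 2 point(s)
  x = 9: RHS = 1, y in [1, 16]  -> 2 point(s)
  x = 10: RHS = 8, y in [5, 12]  -> 2 point(s)
  x = 12: RHS = 4, y in [2, 15]  -> 2 point(s)
  x = 14: RHS = 16, y in [4, 13]  -> 2 point(s)
  x = 15: RHS = 9, y in [3, 14]  -> 2 point(s)
Affine points: 18. Add the point at infinity: total = 19.

#E(F_17) = 19


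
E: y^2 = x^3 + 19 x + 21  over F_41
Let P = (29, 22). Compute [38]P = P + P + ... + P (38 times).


k = 38 = 100110_2 (binary, LSB first: 011001)
Double-and-add from P = (29, 22):
  bit 0 = 0: acc unchanged = O
  bit 1 = 1: acc = O + (24, 19) = (24, 19)
  bit 2 = 1: acc = (24, 19) + (26, 25) = (0, 12)
  bit 3 = 0: acc unchanged = (0, 12)
  bit 4 = 0: acc unchanged = (0, 12)
  bit 5 = 1: acc = (0, 12) + (17, 3) = (3, 33)

38P = (3, 33)


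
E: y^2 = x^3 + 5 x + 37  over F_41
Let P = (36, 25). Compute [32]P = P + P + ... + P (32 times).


k = 32 = 100000_2 (binary, LSB first: 000001)
Double-and-add from P = (36, 25):
  bit 0 = 0: acc unchanged = O
  bit 1 = 0: acc unchanged = O
  bit 2 = 0: acc unchanged = O
  bit 3 = 0: acc unchanged = O
  bit 4 = 0: acc unchanged = O
  bit 5 = 1: acc = O + (19, 29) = (19, 29)

32P = (19, 29)


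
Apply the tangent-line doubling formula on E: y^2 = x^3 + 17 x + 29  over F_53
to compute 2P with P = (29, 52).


Doubling: s = (3 x1^2 + a) / (2 y1)
s = (3*29^2 + 17) / (2*52) mod 53 = 2
x3 = s^2 - 2 x1 mod 53 = 2^2 - 2*29 = 52
y3 = s (x1 - x3) - y1 mod 53 = 2 * (29 - 52) - 52 = 8

2P = (52, 8)


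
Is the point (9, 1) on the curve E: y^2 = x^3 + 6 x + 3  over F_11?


Check whether y^2 = x^3 + 6 x + 3 (mod 11) for (x, y) = (9, 1).
LHS: y^2 = 1^2 mod 11 = 1
RHS: x^3 + 6 x + 3 = 9^3 + 6*9 + 3 mod 11 = 5
LHS != RHS

No, not on the curve


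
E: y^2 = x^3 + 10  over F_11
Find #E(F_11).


For each x in F_11, count y with y^2 = x^3 + 0 x + 10 mod 11:
  x = 1: RHS = 0, y in [0]  -> 1 point(s)
  x = 3: RHS = 4, y in [2, 9]  -> 2 point(s)
  x = 5: RHS = 3, y in [5, 6]  -> 2 point(s)
  x = 7: RHS = 1, y in [1, 10]  -> 2 point(s)
  x = 8: RHS = 5, y in [4, 7]  -> 2 point(s)
  x = 10: RHS = 9, y in [3, 8]  -> 2 point(s)
Affine points: 11. Add the point at infinity: total = 12.

#E(F_11) = 12


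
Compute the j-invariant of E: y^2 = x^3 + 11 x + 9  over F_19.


Delta = -16(4 a^3 + 27 b^2) mod 19 = 18
-1728 * (4 a)^3 = -1728 * (4*11)^3 mod 19 = 7
j = 7 * 18^(-1) mod 19 = 12

j = 12 (mod 19)


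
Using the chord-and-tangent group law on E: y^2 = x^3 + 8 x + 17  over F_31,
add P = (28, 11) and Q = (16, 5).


P != Q, so use the chord formula.
s = (y2 - y1) / (x2 - x1) = (25) / (19) mod 31 = 16
x3 = s^2 - x1 - x2 mod 31 = 16^2 - 28 - 16 = 26
y3 = s (x1 - x3) - y1 mod 31 = 16 * (28 - 26) - 11 = 21

P + Q = (26, 21)


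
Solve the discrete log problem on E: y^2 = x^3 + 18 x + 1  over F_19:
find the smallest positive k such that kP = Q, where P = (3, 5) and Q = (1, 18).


Enumerate multiples of P until we hit Q = (1, 18):
  1P = (3, 5)
  2P = (0, 18)
  3P = (1, 18)
Match found at i = 3.

k = 3


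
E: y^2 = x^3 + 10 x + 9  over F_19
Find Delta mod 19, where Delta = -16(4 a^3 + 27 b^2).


4 a^3 + 27 b^2 = 4*10^3 + 27*9^2 = 4000 + 2187 = 6187
Delta = -16 * (6187) = -98992
Delta mod 19 = 17

Delta = 17 (mod 19)


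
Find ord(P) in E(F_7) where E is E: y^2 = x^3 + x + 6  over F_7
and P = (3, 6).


Compute successive multiples of P until we hit O:
  1P = (3, 6)
  2P = (1, 1)
  3P = (4, 2)
  4P = (2, 4)
  5P = (6, 2)
  6P = (6, 5)
  7P = (2, 3)
  8P = (4, 5)
  ... (continuing to 11P)
  11P = O

ord(P) = 11


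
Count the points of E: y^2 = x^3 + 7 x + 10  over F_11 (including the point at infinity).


For each x in F_11, count y with y^2 = x^3 + 7 x + 10 mod 11:
  x = 3: RHS = 3, y in [5, 6]  -> 2 point(s)
  x = 4: RHS = 3, y in [5, 6]  -> 2 point(s)
  x = 5: RHS = 5, y in [4, 7]  -> 2 point(s)
  x = 6: RHS = 4, y in [2, 9]  -> 2 point(s)
Affine points: 8. Add the point at infinity: total = 9.

#E(F_11) = 9


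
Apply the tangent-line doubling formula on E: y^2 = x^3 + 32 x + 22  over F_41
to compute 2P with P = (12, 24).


Doubling: s = (3 x1^2 + a) / (2 y1)
s = (3*12^2 + 32) / (2*24) mod 41 = 37
x3 = s^2 - 2 x1 mod 41 = 37^2 - 2*12 = 33
y3 = s (x1 - x3) - y1 mod 41 = 37 * (12 - 33) - 24 = 19

2P = (33, 19)


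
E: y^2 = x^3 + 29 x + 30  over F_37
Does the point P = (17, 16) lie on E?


Check whether y^2 = x^3 + 29 x + 30 (mod 37) for (x, y) = (17, 16).
LHS: y^2 = 16^2 mod 37 = 34
RHS: x^3 + 29 x + 30 = 17^3 + 29*17 + 30 mod 37 = 34
LHS = RHS

Yes, on the curve


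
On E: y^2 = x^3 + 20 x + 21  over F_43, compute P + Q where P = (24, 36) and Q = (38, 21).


P != Q, so use the chord formula.
s = (y2 - y1) / (x2 - x1) = (28) / (14) mod 43 = 2
x3 = s^2 - x1 - x2 mod 43 = 2^2 - 24 - 38 = 28
y3 = s (x1 - x3) - y1 mod 43 = 2 * (24 - 28) - 36 = 42

P + Q = (28, 42)


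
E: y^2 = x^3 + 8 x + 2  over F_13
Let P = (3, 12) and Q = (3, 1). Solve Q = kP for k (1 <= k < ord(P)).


Enumerate multiples of P until we hit Q = (3, 1):
  1P = (3, 12)
  2P = (11, 11)
  3P = (11, 2)
  4P = (3, 1)
Match found at i = 4.

k = 4


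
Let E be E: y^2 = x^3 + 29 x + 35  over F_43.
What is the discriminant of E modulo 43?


4 a^3 + 27 b^2 = 4*29^3 + 27*35^2 = 97556 + 33075 = 130631
Delta = -16 * (130631) = -2090096
Delta mod 43 = 5

Delta = 5 (mod 43)


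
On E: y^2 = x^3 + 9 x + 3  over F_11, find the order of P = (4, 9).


Compute successive multiples of P until we hit O:
  1P = (4, 9)
  2P = (6, 3)
  3P = (10, 9)
  4P = (8, 2)
  5P = (0, 6)
  6P = (0, 5)
  7P = (8, 9)
  8P = (10, 2)
  ... (continuing to 11P)
  11P = O

ord(P) = 11


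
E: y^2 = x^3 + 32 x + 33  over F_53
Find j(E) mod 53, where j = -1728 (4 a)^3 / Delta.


Delta = -16(4 a^3 + 27 b^2) mod 53 = 38
-1728 * (4 a)^3 = -1728 * (4*32)^3 mod 53 = 1
j = 1 * 38^(-1) mod 53 = 7

j = 7 (mod 53)


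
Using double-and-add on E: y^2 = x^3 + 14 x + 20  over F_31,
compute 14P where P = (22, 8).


k = 14 = 1110_2 (binary, LSB first: 0111)
Double-and-add from P = (22, 8):
  bit 0 = 0: acc unchanged = O
  bit 1 = 1: acc = O + (1, 29) = (1, 29)
  bit 2 = 1: acc = (1, 29) + (18, 20) = (17, 5)
  bit 3 = 1: acc = (17, 5) + (23, 4) = (16, 0)

14P = (16, 0)


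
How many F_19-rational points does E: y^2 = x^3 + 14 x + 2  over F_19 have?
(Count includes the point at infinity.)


For each x in F_19, count y with y^2 = x^3 + 14 x + 2 mod 19:
  x = 1: RHS = 17, y in [6, 13]  -> 2 point(s)
  x = 2: RHS = 0, y in [0]  -> 1 point(s)
  x = 5: RHS = 7, y in [8, 11]  -> 2 point(s)
  x = 6: RHS = 17, y in [6, 13]  -> 2 point(s)
  x = 7: RHS = 6, y in [5, 14]  -> 2 point(s)
  x = 11: RHS = 5, y in [9, 10]  -> 2 point(s)
  x = 12: RHS = 17, y in [6, 13]  -> 2 point(s)
  x = 13: RHS = 6, y in [5, 14]  -> 2 point(s)
  x = 14: RHS = 16, y in [4, 15]  -> 2 point(s)
  x = 16: RHS = 9, y in [3, 16]  -> 2 point(s)
  x = 17: RHS = 4, y in [2, 17]  -> 2 point(s)
  x = 18: RHS = 6, y in [5, 14]  -> 2 point(s)
Affine points: 23. Add the point at infinity: total = 24.

#E(F_19) = 24


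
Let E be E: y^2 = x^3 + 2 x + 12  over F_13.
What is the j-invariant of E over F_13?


Delta = -16(4 a^3 + 27 b^2) mod 13 = 5
-1728 * (4 a)^3 = -1728 * (4*2)^3 mod 13 = 5
j = 5 * 5^(-1) mod 13 = 1

j = 1 (mod 13)


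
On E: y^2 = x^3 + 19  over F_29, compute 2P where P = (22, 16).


Doubling: s = (3 x1^2 + a) / (2 y1)
s = (3*22^2 + 0) / (2*16) mod 29 = 20
x3 = s^2 - 2 x1 mod 29 = 20^2 - 2*22 = 8
y3 = s (x1 - x3) - y1 mod 29 = 20 * (22 - 8) - 16 = 3

2P = (8, 3)


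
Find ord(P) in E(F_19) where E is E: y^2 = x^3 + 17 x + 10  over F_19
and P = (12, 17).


Compute successive multiples of P until we hit O:
  1P = (12, 17)
  2P = (4, 16)
  3P = (14, 16)
  4P = (17, 14)
  5P = (1, 3)
  6P = (15, 12)
  7P = (18, 12)
  8P = (5, 12)
  ... (continuing to 21P)
  21P = O

ord(P) = 21


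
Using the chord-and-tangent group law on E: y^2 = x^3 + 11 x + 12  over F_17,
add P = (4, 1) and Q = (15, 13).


P != Q, so use the chord formula.
s = (y2 - y1) / (x2 - x1) = (12) / (11) mod 17 = 15
x3 = s^2 - x1 - x2 mod 17 = 15^2 - 4 - 15 = 2
y3 = s (x1 - x3) - y1 mod 17 = 15 * (4 - 2) - 1 = 12

P + Q = (2, 12)


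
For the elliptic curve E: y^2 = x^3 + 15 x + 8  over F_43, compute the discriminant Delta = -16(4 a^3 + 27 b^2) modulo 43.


4 a^3 + 27 b^2 = 4*15^3 + 27*8^2 = 13500 + 1728 = 15228
Delta = -16 * (15228) = -243648
Delta mod 43 = 33

Delta = 33 (mod 43)


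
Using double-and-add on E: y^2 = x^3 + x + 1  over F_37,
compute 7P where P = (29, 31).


k = 7 = 111_2 (binary, LSB first: 111)
Double-and-add from P = (29, 31):
  bit 0 = 1: acc = O + (29, 31) = (29, 31)
  bit 1 = 1: acc = (29, 31) + (0, 36) = (24, 23)
  bit 2 = 1: acc = (24, 23) + (28, 15) = (26, 18)

7P = (26, 18)


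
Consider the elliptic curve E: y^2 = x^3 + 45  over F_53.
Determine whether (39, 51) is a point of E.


Check whether y^2 = x^3 + 0 x + 45 (mod 53) for (x, y) = (39, 51).
LHS: y^2 = 51^2 mod 53 = 4
RHS: x^3 + 0 x + 45 = 39^3 + 0*39 + 45 mod 53 = 4
LHS = RHS

Yes, on the curve


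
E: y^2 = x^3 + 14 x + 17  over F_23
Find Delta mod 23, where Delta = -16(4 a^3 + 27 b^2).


4 a^3 + 27 b^2 = 4*14^3 + 27*17^2 = 10976 + 7803 = 18779
Delta = -16 * (18779) = -300464
Delta mod 23 = 8

Delta = 8 (mod 23)


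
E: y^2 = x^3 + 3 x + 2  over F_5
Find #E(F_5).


For each x in F_5, count y with y^2 = x^3 + 3 x + 2 mod 5:
  x = 1: RHS = 1, y in [1, 4]  -> 2 point(s)
  x = 2: RHS = 1, y in [1, 4]  -> 2 point(s)
Affine points: 4. Add the point at infinity: total = 5.

#E(F_5) = 5


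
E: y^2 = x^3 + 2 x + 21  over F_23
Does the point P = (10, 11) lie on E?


Check whether y^2 = x^3 + 2 x + 21 (mod 23) for (x, y) = (10, 11).
LHS: y^2 = 11^2 mod 23 = 6
RHS: x^3 + 2 x + 21 = 10^3 + 2*10 + 21 mod 23 = 6
LHS = RHS

Yes, on the curve


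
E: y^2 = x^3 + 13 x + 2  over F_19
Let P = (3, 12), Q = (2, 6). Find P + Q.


P != Q, so use the chord formula.
s = (y2 - y1) / (x2 - x1) = (13) / (18) mod 19 = 6
x3 = s^2 - x1 - x2 mod 19 = 6^2 - 3 - 2 = 12
y3 = s (x1 - x3) - y1 mod 19 = 6 * (3 - 12) - 12 = 10

P + Q = (12, 10)


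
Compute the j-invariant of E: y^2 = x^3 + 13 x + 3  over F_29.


Delta = -16(4 a^3 + 27 b^2) mod 29 = 11
-1728 * (4 a)^3 = -1728 * (4*13)^3 mod 29 = 18
j = 18 * 11^(-1) mod 29 = 28

j = 28 (mod 29)


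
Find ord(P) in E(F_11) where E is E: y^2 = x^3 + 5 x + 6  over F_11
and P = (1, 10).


Compute successive multiples of P until we hit O:
  1P = (1, 10)
  2P = (3, 9)
  3P = (10, 0)
  4P = (3, 2)
  5P = (1, 1)
  6P = O

ord(P) = 6


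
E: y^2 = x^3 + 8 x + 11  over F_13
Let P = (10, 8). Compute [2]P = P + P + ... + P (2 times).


k = 2 = 10_2 (binary, LSB first: 01)
Double-and-add from P = (10, 8):
  bit 0 = 0: acc unchanged = O
  bit 1 = 1: acc = O + (2, 3) = (2, 3)

2P = (2, 3)


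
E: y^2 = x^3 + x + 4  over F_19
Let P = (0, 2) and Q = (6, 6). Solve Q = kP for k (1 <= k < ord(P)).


Enumerate multiples of P until we hit Q = (6, 6):
  1P = (0, 2)
  2P = (6, 6)
Match found at i = 2.

k = 2


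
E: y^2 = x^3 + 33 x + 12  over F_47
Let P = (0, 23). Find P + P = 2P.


Doubling: s = (3 x1^2 + a) / (2 y1)
s = (3*0^2 + 33) / (2*23) mod 47 = 14
x3 = s^2 - 2 x1 mod 47 = 14^2 - 2*0 = 8
y3 = s (x1 - x3) - y1 mod 47 = 14 * (0 - 8) - 23 = 6

2P = (8, 6)


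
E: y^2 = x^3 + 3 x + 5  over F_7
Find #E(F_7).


For each x in F_7, count y with y^2 = x^3 + 3 x + 5 mod 7:
  x = 1: RHS = 2, y in [3, 4]  -> 2 point(s)
  x = 4: RHS = 4, y in [2, 5]  -> 2 point(s)
  x = 6: RHS = 1, y in [1, 6]  -> 2 point(s)
Affine points: 6. Add the point at infinity: total = 7.

#E(F_7) = 7


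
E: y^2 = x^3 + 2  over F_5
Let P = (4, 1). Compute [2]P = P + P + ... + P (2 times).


k = 2 = 10_2 (binary, LSB first: 01)
Double-and-add from P = (4, 1):
  bit 0 = 0: acc unchanged = O
  bit 1 = 1: acc = O + (3, 3) = (3, 3)

2P = (3, 3)


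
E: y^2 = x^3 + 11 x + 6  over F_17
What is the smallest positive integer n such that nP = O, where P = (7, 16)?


Compute successive multiples of P until we hit O:
  1P = (7, 16)
  2P = (5, 13)
  3P = (3, 7)
  4P = (11, 9)
  5P = (1, 16)
  6P = (9, 1)
  7P = (2, 6)
  8P = (12, 8)
  ... (continuing to 20P)
  20P = O

ord(P) = 20


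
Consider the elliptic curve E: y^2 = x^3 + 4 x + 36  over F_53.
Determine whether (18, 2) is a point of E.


Check whether y^2 = x^3 + 4 x + 36 (mod 53) for (x, y) = (18, 2).
LHS: y^2 = 2^2 mod 53 = 4
RHS: x^3 + 4 x + 36 = 18^3 + 4*18 + 36 mod 53 = 4
LHS = RHS

Yes, on the curve


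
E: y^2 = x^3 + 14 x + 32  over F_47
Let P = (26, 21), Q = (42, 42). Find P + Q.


P != Q, so use the chord formula.
s = (y2 - y1) / (x2 - x1) = (21) / (16) mod 47 = 16
x3 = s^2 - x1 - x2 mod 47 = 16^2 - 26 - 42 = 0
y3 = s (x1 - x3) - y1 mod 47 = 16 * (26 - 0) - 21 = 19

P + Q = (0, 19)


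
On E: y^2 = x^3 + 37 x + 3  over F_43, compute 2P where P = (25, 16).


Doubling: s = (3 x1^2 + a) / (2 y1)
s = (3*25^2 + 37) / (2*16) mod 43 = 6
x3 = s^2 - 2 x1 mod 43 = 6^2 - 2*25 = 29
y3 = s (x1 - x3) - y1 mod 43 = 6 * (25 - 29) - 16 = 3

2P = (29, 3)


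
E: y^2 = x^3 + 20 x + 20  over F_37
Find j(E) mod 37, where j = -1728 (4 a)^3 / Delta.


Delta = -16(4 a^3 + 27 b^2) mod 37 = 33
-1728 * (4 a)^3 = -1728 * (4*20)^3 mod 37 = 8
j = 8 * 33^(-1) mod 37 = 35

j = 35 (mod 37)


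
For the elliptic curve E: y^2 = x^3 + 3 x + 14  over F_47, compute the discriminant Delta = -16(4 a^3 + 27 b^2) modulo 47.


4 a^3 + 27 b^2 = 4*3^3 + 27*14^2 = 108 + 5292 = 5400
Delta = -16 * (5400) = -86400
Delta mod 47 = 33

Delta = 33 (mod 47)


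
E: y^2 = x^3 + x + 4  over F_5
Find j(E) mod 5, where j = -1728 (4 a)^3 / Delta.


Delta = -16(4 a^3 + 27 b^2) mod 5 = 4
-1728 * (4 a)^3 = -1728 * (4*1)^3 mod 5 = 3
j = 3 * 4^(-1) mod 5 = 2

j = 2 (mod 5)


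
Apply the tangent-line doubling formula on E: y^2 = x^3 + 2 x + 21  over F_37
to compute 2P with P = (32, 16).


Doubling: s = (3 x1^2 + a) / (2 y1)
s = (3*32^2 + 2) / (2*16) mod 37 = 29
x3 = s^2 - 2 x1 mod 37 = 29^2 - 2*32 = 0
y3 = s (x1 - x3) - y1 mod 37 = 29 * (32 - 0) - 16 = 24

2P = (0, 24)


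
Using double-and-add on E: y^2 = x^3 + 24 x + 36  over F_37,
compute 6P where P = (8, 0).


k = 6 = 110_2 (binary, LSB first: 011)
Double-and-add from P = (8, 0):
  bit 0 = 0: acc unchanged = O
  bit 1 = 1: acc = O + O = O
  bit 2 = 1: acc = O + O = O

6P = O


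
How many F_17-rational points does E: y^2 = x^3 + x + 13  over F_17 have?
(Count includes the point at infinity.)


For each x in F_17, count y with y^2 = x^3 + 1 x + 13 mod 17:
  x = 0: RHS = 13, y in [8, 9]  -> 2 point(s)
  x = 1: RHS = 15, y in [7, 10]  -> 2 point(s)
  x = 3: RHS = 9, y in [3, 14]  -> 2 point(s)
  x = 4: RHS = 13, y in [8, 9]  -> 2 point(s)
  x = 12: RHS = 2, y in [6, 11]  -> 2 point(s)
  x = 13: RHS = 13, y in [8, 9]  -> 2 point(s)
  x = 14: RHS = 0, y in [0]  -> 1 point(s)
Affine points: 13. Add the point at infinity: total = 14.

#E(F_17) = 14


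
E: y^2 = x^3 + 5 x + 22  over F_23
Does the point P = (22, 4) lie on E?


Check whether y^2 = x^3 + 5 x + 22 (mod 23) for (x, y) = (22, 4).
LHS: y^2 = 4^2 mod 23 = 16
RHS: x^3 + 5 x + 22 = 22^3 + 5*22 + 22 mod 23 = 16
LHS = RHS

Yes, on the curve


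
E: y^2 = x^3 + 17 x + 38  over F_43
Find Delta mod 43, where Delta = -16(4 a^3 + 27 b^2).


4 a^3 + 27 b^2 = 4*17^3 + 27*38^2 = 19652 + 38988 = 58640
Delta = -16 * (58640) = -938240
Delta mod 43 = 20

Delta = 20 (mod 43)


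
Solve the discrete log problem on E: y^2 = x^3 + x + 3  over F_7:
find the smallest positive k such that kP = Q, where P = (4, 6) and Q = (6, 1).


Enumerate multiples of P until we hit Q = (6, 1):
  1P = (4, 6)
  2P = (6, 1)
Match found at i = 2.

k = 2


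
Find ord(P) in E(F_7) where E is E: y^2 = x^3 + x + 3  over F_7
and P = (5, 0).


Compute successive multiples of P until we hit O:
  1P = (5, 0)
  2P = O

ord(P) = 2


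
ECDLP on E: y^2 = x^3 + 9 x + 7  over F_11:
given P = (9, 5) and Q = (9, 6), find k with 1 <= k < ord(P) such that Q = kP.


Enumerate multiples of P until we hit Q = (9, 6):
  1P = (9, 5)
  2P = (5, 10)
  3P = (2, 0)
  4P = (5, 1)
  5P = (9, 6)
Match found at i = 5.

k = 5


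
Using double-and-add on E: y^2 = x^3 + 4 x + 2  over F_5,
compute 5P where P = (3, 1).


k = 5 = 101_2 (binary, LSB first: 101)
Double-and-add from P = (3, 1):
  bit 0 = 1: acc = O + (3, 1) = (3, 1)
  bit 1 = 0: acc unchanged = (3, 1)
  bit 2 = 1: acc = (3, 1) + (3, 1) = (3, 4)

5P = (3, 4)


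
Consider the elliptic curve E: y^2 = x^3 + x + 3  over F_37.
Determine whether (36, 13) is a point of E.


Check whether y^2 = x^3 + 1 x + 3 (mod 37) for (x, y) = (36, 13).
LHS: y^2 = 13^2 mod 37 = 21
RHS: x^3 + 1 x + 3 = 36^3 + 1*36 + 3 mod 37 = 1
LHS != RHS

No, not on the curve


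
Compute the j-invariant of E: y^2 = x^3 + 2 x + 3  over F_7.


Delta = -16(4 a^3 + 27 b^2) mod 7 = 3
-1728 * (4 a)^3 = -1728 * (4*2)^3 mod 7 = 1
j = 1 * 3^(-1) mod 7 = 5

j = 5 (mod 7)


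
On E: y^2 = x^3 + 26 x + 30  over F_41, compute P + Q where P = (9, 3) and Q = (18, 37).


P != Q, so use the chord formula.
s = (y2 - y1) / (x2 - x1) = (34) / (9) mod 41 = 22
x3 = s^2 - x1 - x2 mod 41 = 22^2 - 9 - 18 = 6
y3 = s (x1 - x3) - y1 mod 41 = 22 * (9 - 6) - 3 = 22

P + Q = (6, 22)
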